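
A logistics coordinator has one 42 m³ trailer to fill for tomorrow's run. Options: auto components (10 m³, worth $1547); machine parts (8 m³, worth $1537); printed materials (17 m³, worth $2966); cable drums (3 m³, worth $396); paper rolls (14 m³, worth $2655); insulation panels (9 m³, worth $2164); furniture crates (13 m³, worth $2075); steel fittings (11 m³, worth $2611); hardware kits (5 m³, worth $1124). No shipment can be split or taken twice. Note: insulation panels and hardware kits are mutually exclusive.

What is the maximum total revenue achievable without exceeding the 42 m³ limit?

Machine parts + paper rolls + insulation panels + steel fittings uses 42 of the 42 m³ and totals 8967.
The closest alternative, machine parts + insulation panels + furniture crates + steel fittings, reaches only 8387.

8967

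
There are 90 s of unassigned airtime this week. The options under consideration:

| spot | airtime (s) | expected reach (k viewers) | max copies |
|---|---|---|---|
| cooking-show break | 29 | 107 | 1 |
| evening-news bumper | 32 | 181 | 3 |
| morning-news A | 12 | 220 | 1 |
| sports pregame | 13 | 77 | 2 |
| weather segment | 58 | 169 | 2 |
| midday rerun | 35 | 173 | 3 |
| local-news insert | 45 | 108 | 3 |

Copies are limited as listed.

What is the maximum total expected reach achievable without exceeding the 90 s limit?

659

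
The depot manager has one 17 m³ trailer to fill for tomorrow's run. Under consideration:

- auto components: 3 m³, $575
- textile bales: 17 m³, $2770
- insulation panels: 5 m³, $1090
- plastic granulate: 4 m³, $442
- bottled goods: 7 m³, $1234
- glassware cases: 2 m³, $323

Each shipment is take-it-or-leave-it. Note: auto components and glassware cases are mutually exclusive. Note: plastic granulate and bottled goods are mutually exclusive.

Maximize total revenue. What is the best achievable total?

2899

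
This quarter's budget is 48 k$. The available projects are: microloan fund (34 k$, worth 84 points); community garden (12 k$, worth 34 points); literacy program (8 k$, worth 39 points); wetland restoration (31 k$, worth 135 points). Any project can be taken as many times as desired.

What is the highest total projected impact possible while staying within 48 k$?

234

Density check — literacy program 4.88, wetland restoration 4.35, community garden 2.83, microloan fund 2.47 are the best per k$.
Taking 6×literacy program: 48 k$ used, 234 in projected impact.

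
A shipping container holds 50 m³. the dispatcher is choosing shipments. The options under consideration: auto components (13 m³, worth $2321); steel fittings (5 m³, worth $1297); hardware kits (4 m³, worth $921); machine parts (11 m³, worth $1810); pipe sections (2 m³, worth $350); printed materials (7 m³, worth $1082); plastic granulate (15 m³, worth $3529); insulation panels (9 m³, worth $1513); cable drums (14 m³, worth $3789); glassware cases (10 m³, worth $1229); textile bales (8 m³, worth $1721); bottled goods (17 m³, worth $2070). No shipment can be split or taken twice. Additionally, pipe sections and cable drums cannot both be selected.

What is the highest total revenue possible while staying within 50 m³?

11473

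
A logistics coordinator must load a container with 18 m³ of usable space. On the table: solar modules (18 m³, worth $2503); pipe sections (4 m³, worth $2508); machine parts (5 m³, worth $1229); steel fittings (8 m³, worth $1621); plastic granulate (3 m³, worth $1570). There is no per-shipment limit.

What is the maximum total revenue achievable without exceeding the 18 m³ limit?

The ratio heuristic lands on 4×pipe sections (10032) but leaves 2 m³ idle.
Dropping pipe sections frees 4 m³; slotting in 2×plastic granulate (6 m³) lifts the total to 10664 at 18 m³.
That's the maximum — no swap from here does better than 10664.

10664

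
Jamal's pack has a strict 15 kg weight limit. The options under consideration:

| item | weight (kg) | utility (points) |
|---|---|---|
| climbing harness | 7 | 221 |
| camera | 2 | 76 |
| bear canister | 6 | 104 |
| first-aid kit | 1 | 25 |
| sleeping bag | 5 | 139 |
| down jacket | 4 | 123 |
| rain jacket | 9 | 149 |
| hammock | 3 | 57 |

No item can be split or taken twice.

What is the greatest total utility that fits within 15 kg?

A density-first pass picks climbing harness + camera + first-aid kit + down jacket — 445 at 14 kg.
Dropping down jacket frees 4 kg; slotting in sleeping bag (5 kg) lifts the total to 461 at 15 kg.
The closest alternative, climbing harness + camera + first-aid kit + down jacket, reaches only 445.

461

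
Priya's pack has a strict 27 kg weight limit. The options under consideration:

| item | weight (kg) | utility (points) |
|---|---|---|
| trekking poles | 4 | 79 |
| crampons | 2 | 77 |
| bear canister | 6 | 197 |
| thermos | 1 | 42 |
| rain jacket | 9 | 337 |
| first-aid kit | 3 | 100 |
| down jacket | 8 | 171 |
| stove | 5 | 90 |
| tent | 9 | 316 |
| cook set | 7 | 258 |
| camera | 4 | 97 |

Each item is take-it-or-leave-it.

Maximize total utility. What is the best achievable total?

Ranking by ratio (utility/kg): thermos 42.00, crampons 38.50, rain jacket 37.44, cook set 36.86.
Filling by ratio: crampons + thermos + rain jacket + first-aid kit + cook set + camera for 911, with 1 kg left unused.
The 8 kg tied up in thermos and first-aid kit and camera is better spent on tent — total rises to 988 (27 kg).

988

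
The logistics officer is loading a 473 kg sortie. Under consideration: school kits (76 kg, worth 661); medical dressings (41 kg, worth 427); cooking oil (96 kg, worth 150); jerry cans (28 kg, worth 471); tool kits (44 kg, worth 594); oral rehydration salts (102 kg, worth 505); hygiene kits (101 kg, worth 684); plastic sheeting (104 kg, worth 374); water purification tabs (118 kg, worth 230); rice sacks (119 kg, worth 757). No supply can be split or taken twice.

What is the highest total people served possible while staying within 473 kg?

Density check — jerry cans 16.82, tool kits 13.50, medical dressings 10.41 are the best per kg.
The ratio heuristic lands on school kits + medical dressings + jerry cans + tool kits + hygiene kits + rice sacks (3594) but leaves 64 kg idle.
The 41 kg tied up in medical dressings is better spent on oral rehydration salts — total rises to 3672 (470 kg).
The spare 3 kg is too small for any remaining supply, and no exchange beats 3672.

3672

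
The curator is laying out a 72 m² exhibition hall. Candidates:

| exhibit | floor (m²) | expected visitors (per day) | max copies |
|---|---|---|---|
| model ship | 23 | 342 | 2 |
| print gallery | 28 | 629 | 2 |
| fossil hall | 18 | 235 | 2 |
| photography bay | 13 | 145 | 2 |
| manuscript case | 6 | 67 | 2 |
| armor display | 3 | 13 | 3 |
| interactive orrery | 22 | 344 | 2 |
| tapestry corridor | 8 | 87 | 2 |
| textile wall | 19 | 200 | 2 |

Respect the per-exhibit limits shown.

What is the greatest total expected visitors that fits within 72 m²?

1432

The ratio heuristic lands on 2×print gallery + 2×manuscript case + armor display (1405) but leaves 1 m² idle.
Replace 2×manuscript case and armor display with 2×tapestry corridor: the trade gains 27 net, giving 1432 at 72 m².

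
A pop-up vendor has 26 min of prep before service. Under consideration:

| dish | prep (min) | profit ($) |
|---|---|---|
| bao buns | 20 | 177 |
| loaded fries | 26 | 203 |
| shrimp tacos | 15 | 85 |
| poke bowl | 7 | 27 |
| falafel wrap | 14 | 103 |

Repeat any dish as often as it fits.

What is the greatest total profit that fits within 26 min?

Density check — bao buns 8.85, loaded fries 7.81, falafel wrap 7.36, shrimp tacos 5.67 are the best per min.
A density-first pass picks bao buns — 177 at 20 min.
Dropping bao buns frees 20 min; slotting in loaded fries (26 min) lifts the total to 203 at 26 min.
No other feasible combination exceeds 203.

203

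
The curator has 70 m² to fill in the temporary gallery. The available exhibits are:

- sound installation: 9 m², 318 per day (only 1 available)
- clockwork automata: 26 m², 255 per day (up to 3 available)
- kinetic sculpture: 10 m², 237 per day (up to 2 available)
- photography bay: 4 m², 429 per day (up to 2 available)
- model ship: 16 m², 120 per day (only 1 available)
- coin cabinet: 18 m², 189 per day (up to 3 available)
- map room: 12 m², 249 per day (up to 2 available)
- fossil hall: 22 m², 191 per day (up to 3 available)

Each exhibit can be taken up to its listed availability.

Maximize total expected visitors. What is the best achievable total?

Sound installation + 2×kinetic sculpture + 2×photography bay + 2×map room uses 61 of the 70 m² and totals 2148.
No other feasible combination exceeds 2148.

2148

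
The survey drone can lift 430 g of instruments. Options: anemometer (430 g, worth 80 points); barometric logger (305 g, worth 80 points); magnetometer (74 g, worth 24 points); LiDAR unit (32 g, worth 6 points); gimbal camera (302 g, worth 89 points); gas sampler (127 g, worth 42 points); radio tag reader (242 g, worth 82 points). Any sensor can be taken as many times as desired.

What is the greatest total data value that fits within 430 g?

Filling by ratio: LiDAR unit + gas sampler + radio tag reader for 130, with 29 g left unused.
Dropping LiDAR unit and radio tag reader frees 274 g; slotting in 4×magnetometer (296 g) lifts the total to 138 at 423 g.
The spare 7 g is too small for any remaining sensor, and no exchange beats 138.

138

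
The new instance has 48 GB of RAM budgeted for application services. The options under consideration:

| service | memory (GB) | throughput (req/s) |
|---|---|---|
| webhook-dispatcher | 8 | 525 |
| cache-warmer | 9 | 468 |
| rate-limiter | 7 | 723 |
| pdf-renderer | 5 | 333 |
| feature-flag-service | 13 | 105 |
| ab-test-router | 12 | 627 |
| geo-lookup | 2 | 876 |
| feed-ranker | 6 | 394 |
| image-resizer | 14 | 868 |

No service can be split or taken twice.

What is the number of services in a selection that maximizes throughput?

6

The maximum throughput within 48 GB is 3952.
For example webhook-dispatcher + rate-limiter + pdf-renderer + ab-test-router + geo-lookup + image-resizer achieves it, using 48 GB.
All optima have 6 services.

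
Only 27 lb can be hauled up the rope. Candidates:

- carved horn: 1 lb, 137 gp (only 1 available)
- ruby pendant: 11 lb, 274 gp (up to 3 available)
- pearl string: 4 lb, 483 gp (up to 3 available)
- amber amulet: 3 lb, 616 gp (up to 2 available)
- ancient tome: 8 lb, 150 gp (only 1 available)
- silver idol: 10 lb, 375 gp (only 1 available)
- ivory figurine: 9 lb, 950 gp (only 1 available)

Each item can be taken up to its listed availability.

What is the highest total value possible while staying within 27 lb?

3631

Taking the top-ratio items first gives carved horn + 3×pearl string + 2×amber amulet + ancient tome for 2968 (27 lb).
The 9 lb tied up in carved horn and ancient tome is better spent on ivory figurine — total rises to 3631 (27 lb).
That's the maximum — no swap from here does better than 3631.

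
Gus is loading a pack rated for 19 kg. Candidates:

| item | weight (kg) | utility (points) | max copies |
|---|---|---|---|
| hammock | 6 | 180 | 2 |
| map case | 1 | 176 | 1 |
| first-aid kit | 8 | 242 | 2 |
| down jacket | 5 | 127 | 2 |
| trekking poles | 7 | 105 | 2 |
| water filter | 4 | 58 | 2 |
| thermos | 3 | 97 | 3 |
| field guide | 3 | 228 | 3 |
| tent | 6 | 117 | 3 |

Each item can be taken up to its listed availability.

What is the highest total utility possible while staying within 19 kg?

Best packing: map case + 3×thermos + 3×field guide — 19 kg, 1151 total.
Every other selection either busts 19 kg or exceeds an availability limit or fails to beat 1151.

1151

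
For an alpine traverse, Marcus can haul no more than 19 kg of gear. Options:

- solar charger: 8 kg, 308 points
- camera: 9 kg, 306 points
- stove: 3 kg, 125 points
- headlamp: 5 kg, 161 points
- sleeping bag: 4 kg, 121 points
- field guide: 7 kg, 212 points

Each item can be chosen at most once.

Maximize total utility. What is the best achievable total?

Greedy by ratio would take solar charger + stove + headlamp: 16 kg used, total 594.
Dropping headlamp frees 5 kg; slotting in field guide (7 kg) lifts the total to 645 at 18 kg.
Nothing else within 19 kg beats 645.

645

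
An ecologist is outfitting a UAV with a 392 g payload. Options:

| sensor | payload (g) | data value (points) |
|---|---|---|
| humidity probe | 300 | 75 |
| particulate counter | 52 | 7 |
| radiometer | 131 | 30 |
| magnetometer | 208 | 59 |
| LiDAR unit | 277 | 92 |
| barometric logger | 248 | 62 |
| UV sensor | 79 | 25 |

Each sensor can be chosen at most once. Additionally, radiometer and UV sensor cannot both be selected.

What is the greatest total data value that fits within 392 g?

Taking LiDAR unit + UV sensor: 356 g used, 117 in data value.
The closest alternative, humidity probe + UV sensor, reaches only 100.

117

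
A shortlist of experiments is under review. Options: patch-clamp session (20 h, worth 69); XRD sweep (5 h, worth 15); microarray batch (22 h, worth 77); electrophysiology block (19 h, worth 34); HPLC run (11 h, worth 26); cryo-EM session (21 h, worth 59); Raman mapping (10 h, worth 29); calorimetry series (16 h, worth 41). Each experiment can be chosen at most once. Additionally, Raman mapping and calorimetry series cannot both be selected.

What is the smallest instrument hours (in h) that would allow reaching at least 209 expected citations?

68

Look for the lowest-instrument combination reaching 209.
patch-clamp session + XRD sweep + microarray batch + cryo-EM session: 220 expected citations at 68 h.
Below 68 h the best achievable stays under 209.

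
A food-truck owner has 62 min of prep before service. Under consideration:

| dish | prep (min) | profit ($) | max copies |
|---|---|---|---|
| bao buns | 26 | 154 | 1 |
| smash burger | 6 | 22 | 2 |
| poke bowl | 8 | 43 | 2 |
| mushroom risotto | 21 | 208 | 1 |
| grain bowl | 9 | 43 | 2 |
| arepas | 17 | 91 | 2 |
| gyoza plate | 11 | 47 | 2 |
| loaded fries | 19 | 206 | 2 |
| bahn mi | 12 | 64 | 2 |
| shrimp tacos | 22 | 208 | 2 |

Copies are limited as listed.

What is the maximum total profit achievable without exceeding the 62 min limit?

622

Ranking by ratio (profit/min): loaded fries 10.84, mushroom risotto 9.90, shrimp tacos 9.45.
Taking the top-ratio dishes first gives mushroom risotto + 2×loaded fries for 620 (59 min).
Replace loaded fries with shrimp tacos: the trade gains 2 net, giving 622 at 62 min.
Every other selection either busts 62 min or exceeds an availability limit or fails to beat 622.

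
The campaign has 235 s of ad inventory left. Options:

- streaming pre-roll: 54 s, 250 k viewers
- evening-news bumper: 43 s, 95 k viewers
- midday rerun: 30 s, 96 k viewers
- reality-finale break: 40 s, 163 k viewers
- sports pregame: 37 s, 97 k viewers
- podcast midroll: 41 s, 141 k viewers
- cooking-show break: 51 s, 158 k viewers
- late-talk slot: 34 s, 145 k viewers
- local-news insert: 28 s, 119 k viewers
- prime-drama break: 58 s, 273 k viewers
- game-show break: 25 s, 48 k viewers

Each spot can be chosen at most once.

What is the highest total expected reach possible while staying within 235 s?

972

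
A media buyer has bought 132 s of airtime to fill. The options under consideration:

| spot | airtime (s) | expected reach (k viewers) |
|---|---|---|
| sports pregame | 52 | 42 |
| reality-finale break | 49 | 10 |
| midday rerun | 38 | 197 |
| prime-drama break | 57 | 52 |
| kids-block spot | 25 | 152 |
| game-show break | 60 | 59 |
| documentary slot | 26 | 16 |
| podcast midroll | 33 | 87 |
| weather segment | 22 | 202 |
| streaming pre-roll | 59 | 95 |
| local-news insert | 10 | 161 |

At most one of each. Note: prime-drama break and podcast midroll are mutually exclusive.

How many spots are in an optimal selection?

Optimal total is 799.
For example midday rerun + kids-block spot + podcast midroll + weather segment + local-news insert achieves it, using 128 s.
All optima have 5 spots.

5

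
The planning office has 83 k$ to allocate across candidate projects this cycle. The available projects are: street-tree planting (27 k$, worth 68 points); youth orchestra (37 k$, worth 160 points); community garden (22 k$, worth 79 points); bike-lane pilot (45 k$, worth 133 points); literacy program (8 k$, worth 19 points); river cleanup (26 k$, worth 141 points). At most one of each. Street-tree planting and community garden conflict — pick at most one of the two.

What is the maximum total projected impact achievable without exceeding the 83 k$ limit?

320

By projected impact per k$: river cleanup 5.42, youth orchestra 4.32, community garden 3.59 lead.
Best packing: youth orchestra + literacy program + river cleanup — 71 k$, 320 total.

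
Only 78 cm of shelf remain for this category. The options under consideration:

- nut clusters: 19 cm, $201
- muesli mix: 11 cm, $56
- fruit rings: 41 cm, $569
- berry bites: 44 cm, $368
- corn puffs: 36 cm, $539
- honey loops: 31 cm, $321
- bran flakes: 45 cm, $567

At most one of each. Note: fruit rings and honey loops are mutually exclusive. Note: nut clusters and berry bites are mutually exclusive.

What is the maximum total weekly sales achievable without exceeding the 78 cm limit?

1108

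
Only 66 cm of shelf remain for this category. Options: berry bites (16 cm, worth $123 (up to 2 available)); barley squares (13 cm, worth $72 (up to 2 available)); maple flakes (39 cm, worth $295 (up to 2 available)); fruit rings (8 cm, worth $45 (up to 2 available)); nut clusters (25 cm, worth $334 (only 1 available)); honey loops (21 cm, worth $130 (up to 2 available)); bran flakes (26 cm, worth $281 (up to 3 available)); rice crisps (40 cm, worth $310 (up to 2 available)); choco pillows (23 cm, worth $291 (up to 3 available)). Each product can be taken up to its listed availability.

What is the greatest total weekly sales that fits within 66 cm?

748

Best packing: berry bites + nut clusters + choco pillows — 64 cm, 748 total.
No other feasible combination exceeds 748.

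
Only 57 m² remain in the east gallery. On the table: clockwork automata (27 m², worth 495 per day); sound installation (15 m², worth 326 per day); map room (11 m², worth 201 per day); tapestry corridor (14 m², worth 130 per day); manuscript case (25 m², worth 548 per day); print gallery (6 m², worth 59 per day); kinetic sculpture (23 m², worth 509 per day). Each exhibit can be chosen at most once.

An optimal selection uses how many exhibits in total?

Best achievable expected visitors is 1134.
One optimal bundle: sound installation + map room + manuscript case + print gallery (57 m²).
All optima have 4 exhibits.

4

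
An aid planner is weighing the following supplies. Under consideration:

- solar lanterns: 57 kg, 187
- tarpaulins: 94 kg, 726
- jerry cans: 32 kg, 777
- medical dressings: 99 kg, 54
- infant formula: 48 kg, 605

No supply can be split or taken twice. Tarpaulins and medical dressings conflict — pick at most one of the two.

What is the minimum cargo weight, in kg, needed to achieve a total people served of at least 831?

80

Minimise kg subject to total people served ≥ 831.
jerry cans + infant formula: 1382 people served at 80 kg.
No combination under 80 kg hits 831.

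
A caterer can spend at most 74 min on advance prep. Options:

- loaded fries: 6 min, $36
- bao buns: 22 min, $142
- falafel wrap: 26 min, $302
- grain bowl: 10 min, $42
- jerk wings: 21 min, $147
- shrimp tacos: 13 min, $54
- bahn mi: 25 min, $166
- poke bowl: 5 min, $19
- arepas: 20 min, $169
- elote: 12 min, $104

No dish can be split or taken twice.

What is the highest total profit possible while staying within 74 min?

A density-first pass picks loaded fries + falafel wrap + grain bowl + arepas + elote — 653 at 74 min.
Dropping grain bowl and elote frees 22 min; slotting in jerk wings (21 min) lifts the total to 654 at 73 min.
Next best is loaded fries + falafel wrap + grain bowl + arepas + elote at 653 (74 min) — short by 1.

654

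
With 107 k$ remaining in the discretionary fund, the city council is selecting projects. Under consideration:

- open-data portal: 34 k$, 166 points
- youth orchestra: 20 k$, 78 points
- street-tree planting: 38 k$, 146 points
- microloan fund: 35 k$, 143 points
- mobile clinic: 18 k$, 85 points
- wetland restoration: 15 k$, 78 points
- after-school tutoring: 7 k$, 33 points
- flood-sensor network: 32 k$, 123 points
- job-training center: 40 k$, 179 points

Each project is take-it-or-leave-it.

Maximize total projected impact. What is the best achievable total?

508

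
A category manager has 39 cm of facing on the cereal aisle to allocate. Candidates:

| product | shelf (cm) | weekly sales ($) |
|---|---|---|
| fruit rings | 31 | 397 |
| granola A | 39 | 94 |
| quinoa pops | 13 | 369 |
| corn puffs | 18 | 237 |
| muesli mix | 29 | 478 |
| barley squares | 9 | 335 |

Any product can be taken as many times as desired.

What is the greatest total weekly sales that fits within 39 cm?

1340

4×barley squares uses 36 of the 39 cm and totals 1340.
No other feasible combination exceeds 1340.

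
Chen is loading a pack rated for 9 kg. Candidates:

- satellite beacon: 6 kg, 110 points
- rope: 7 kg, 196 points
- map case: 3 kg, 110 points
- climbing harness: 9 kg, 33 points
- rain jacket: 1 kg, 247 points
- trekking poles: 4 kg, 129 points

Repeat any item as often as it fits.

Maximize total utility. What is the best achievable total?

The ratio ordering already packs tightly: 9×rain jacket, 9 kg, 2223.

2223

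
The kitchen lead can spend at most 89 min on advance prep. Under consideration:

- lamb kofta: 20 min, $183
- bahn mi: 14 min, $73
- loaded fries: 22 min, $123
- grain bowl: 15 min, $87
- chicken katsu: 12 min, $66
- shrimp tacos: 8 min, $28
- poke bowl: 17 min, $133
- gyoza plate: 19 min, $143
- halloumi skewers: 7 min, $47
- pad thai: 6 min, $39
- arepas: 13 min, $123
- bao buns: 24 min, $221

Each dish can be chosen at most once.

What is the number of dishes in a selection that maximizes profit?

6

Best achievable profit is 756.
One optimal bundle: lamb kofta + gyoza plate + halloumi skewers + pad thai + arepas + bao buns (89 min).
All optima have 6 dishes.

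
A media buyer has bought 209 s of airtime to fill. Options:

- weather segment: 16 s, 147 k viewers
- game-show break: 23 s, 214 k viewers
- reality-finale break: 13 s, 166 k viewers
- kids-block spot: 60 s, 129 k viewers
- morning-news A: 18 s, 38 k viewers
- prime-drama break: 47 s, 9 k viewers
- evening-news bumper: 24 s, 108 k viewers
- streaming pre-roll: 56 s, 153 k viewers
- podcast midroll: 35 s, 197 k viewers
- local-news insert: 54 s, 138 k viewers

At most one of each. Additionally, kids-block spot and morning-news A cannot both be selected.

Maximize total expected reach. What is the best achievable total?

1023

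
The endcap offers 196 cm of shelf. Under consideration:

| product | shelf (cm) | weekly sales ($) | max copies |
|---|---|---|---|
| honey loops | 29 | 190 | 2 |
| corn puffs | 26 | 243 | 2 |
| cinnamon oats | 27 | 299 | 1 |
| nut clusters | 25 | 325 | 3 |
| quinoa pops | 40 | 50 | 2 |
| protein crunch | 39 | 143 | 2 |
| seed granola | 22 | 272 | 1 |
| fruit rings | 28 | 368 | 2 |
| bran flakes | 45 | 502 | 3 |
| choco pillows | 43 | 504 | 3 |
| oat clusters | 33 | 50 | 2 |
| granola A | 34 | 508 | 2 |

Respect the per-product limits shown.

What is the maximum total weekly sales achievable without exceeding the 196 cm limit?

2674

Ranking by ratio (weekly sales/cm): granola A 14.94, fruit rings 13.14, nut clusters 13.00, seed granola 12.36.
The ratio ordering already packs tightly: 2×nut clusters + seed granola + 2×fruit rings + 2×granola A, 196 cm, 2674.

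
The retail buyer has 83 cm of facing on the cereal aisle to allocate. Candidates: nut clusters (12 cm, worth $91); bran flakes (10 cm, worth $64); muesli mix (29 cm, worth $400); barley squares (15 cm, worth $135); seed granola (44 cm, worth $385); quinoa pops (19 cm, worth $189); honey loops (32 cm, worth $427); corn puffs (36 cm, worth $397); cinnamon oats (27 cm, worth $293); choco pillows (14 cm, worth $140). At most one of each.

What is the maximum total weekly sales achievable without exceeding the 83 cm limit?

1016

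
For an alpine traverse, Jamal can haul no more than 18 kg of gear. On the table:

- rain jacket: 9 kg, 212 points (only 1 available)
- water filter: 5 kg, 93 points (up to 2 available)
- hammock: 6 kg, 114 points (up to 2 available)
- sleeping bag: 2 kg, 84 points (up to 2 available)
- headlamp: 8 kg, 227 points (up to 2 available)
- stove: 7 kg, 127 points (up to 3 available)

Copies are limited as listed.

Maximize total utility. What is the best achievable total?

538

Ranking by ratio (utility/kg): sleeping bag 42.00, headlamp 28.38, rain jacket 23.56.
Taking the top-ratio items first gives hammock + 2×sleeping bag + headlamp for 509 (18 kg).
Replace hammock and sleeping bag with headlamp: the trade gains 29 net, giving 538 at 18 kg.
No other feasible combination exceeds 538.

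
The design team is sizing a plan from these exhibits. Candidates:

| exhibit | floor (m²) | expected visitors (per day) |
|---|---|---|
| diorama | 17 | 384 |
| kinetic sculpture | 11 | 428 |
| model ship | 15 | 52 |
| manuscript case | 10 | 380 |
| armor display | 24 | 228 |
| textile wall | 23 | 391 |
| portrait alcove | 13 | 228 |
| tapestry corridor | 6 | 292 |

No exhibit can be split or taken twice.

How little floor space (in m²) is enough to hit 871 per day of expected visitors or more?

27

Look for the lowest-floor combination reaching 871.
Taking kinetic sculpture + manuscript case + tapestry corridor gives 1100 (≥ 871) for 27 m².
No combination under 27 m² hits 871.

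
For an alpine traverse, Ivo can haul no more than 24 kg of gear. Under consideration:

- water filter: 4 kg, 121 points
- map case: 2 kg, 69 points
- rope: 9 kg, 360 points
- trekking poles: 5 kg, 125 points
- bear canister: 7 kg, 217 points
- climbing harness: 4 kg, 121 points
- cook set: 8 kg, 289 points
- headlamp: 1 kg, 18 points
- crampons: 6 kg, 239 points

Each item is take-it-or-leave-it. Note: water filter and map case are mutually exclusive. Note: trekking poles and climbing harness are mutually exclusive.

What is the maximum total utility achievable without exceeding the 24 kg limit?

906

Best packing: rope + cook set + headlamp + crampons — 24 kg, 906 total.
The closest alternative, rope + cook set + crampons, reaches only 888.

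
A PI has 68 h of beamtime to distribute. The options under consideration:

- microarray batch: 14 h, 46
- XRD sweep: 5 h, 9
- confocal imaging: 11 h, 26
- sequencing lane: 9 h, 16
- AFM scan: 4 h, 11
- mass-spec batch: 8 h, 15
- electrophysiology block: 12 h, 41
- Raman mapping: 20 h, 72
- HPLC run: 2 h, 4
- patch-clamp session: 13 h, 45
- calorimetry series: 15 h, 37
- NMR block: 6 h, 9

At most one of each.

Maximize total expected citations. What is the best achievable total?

A density-first pass picks microarray batch + AFM scan + electrophysiology block + Raman mapping + HPLC run + patch-clamp session — 219 at 65 h.
Dropping HPLC run frees 2 h; slotting in XRD sweep (5 h) lifts the total to 224 at 68 h.
Runner-up microarray batch + sequencing lane + electrophysiology block + Raman mapping + patch-clamp session tops out at 220.

224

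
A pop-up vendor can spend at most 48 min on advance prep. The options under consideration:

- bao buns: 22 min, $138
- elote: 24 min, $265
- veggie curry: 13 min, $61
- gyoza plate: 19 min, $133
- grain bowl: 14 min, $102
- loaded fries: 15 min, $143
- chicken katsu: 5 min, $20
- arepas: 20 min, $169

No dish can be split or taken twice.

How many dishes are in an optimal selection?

Optimal total is 434.
One optimal bundle: elote + arepas (44 min).
Every optimal selection uses 2 dishes.

2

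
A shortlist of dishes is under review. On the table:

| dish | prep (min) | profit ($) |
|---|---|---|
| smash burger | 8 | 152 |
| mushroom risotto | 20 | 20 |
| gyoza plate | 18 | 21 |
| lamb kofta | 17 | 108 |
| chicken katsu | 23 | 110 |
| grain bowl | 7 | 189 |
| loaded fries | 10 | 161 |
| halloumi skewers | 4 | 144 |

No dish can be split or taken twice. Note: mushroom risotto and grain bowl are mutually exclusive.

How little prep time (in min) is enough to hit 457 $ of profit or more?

19

Need the lightest bundle worth ≥ 457.
smash burger + grain bowl + halloumi skewers: 485 profit at 19 min.
No combination under 19 min hits 457.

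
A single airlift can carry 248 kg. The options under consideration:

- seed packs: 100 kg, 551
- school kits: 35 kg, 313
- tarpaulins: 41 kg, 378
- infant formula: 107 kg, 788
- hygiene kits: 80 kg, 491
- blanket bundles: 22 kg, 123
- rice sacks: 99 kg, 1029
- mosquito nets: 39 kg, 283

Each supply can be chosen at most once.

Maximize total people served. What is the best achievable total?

2195

Density check — rice sacks 10.39, tarpaulins 9.22, school kits 8.94 are the best per kg.
Greedy by ratio would take school kits + tarpaulins + blanket bundles + rice sacks + mosquito nets: 236 kg used, total 2126.
Dropping school kits and blanket bundles and mosquito nets frees 96 kg; slotting in infant formula (107 kg) lifts the total to 2195 at 247 kg.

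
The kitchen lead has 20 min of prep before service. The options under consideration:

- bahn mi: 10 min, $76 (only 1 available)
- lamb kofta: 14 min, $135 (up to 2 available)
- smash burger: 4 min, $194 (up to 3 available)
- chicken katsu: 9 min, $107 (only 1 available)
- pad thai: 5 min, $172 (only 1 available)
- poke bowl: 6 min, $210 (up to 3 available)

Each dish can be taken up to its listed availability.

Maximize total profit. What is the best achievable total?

Ranking by ratio (profit/min): smash burger 48.50, poke bowl 35.00, pad thai 34.40.
The ratio heuristic lands on 3×smash burger + poke bowl (792) but leaves 2 min idle.
Dropping smash burger frees 4 min; slotting in poke bowl (6 min) lifts the total to 808 at 20 min.

808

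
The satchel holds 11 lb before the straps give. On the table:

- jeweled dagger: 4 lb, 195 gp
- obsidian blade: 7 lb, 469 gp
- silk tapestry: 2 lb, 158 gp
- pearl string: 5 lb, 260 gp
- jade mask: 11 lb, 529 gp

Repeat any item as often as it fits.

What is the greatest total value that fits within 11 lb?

Ranking by ratio (value/lb): silk tapestry 79.00, obsidian blade 67.00, pearl string 52.00.
Best packing: 5×silk tapestry — 10 lb, 790 total.
Every other selection either busts 11 lb or fails to beat 790.

790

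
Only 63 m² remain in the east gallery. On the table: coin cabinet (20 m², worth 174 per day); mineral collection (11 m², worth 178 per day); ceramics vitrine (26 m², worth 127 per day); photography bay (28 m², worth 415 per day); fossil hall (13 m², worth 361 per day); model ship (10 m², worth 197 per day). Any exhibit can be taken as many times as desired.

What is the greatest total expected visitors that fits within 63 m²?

1641

Best packing: 4×fossil hall + model ship — 62 m², 1641 total.
The spare 1 m² is too small for any remaining exhibit, and no exchange beats 1641.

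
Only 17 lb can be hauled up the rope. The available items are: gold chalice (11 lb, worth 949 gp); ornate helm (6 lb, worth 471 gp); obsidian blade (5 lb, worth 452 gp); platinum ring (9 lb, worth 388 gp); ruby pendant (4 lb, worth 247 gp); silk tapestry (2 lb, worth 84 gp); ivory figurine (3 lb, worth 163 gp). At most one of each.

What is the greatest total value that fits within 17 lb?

Density check — obsidian blade 90.40, gold chalice 86.27, ornate helm 78.50, ruby pendant 61.75 are the best per lb.
Filling by ratio: gold chalice + obsidian blade for 1401, with 1 lb left unused.
Dropping obsidian blade frees 5 lb; slotting in ornate helm (6 lb) lifts the total to 1420 at 17 lb.

1420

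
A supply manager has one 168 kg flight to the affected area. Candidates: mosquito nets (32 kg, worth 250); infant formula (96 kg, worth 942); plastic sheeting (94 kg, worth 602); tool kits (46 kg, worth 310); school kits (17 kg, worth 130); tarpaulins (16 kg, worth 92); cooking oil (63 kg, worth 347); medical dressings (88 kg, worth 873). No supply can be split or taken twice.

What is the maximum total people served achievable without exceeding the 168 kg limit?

1433

The ratio heuristic lands on mosquito nets + school kits + tarpaulins + medical dressings (1345) but leaves 15 kg idle.
Replace school kits and tarpaulins with tool kits: the trade gains 88 net, giving 1433 at 166 kg.
Nothing else within 168 kg beats 1433.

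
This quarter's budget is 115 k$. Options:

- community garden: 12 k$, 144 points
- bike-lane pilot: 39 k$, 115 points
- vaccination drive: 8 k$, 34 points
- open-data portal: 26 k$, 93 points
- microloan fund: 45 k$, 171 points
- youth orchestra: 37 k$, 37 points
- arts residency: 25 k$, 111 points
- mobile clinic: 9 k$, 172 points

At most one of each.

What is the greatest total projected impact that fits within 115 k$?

Greedy by ratio would take community garden + vaccination drive + microloan fund + arts residency + mobile clinic: 99 k$ used, total 632.
Replace arts residency with bike-lane pilot: the trade gains 4 net, giving 636 at 113 k$.
Every other selection either busts 115 k$ or fails to beat 636.

636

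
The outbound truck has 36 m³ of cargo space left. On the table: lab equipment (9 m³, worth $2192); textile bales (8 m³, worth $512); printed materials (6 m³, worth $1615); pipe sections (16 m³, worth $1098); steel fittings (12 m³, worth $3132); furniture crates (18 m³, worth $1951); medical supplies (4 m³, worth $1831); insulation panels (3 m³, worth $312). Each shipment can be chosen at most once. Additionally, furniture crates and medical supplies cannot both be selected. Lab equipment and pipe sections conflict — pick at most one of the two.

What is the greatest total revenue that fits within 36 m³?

9082

Ranking by ratio (revenue/m³): medical supplies 457.75, printed materials 269.17, steel fittings 261.00.
Best packing: lab equipment + printed materials + steel fittings + medical supplies + insulation panels — 34 m³, 9082 total.
Nothing else feasible within 36 m³ beats 9082.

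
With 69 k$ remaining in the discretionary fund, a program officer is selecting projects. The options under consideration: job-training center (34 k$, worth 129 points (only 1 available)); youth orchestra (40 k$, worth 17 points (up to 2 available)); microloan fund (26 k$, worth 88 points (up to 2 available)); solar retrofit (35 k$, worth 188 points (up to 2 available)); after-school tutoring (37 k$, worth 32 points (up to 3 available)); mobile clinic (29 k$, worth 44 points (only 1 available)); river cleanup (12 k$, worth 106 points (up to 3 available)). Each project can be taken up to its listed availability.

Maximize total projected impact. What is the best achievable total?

406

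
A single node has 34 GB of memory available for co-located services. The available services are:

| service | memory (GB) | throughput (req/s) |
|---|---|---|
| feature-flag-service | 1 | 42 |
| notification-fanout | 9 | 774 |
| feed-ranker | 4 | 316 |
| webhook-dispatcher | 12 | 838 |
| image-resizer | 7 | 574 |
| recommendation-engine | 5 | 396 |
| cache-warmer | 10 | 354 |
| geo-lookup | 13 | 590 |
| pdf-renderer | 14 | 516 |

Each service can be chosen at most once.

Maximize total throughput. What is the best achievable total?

2624

A density-first pass picks feature-flag-service + notification-fanout + feed-ranker + image-resizer + recommendation-engine — 2102 at 26 GB.
The 4 GB tied up in feed-ranker is better spent on webhook-dispatcher — total rises to 2624 (34 GB).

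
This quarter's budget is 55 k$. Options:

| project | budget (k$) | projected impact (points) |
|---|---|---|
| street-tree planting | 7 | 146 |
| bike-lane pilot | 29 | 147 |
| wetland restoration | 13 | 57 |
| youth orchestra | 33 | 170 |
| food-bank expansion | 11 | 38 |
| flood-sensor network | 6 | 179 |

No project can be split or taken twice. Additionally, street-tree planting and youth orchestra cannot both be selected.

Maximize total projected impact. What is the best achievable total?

Density check — flood-sensor network 29.83, street-tree planting 20.86, youth orchestra 5.15 are the best per k$.
Street-tree planting + bike-lane pilot + wetland restoration + flood-sensor network uses 55 of the 55 k$ and totals 529.

529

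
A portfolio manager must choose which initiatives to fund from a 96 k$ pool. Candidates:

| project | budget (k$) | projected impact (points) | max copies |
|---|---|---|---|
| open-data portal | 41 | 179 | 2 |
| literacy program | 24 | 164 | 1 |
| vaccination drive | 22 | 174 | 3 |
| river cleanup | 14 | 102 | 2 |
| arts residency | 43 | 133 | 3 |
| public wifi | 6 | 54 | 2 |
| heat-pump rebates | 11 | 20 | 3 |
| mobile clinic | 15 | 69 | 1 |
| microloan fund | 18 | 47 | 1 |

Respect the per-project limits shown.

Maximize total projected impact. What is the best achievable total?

740

Ranking by ratio (projected impact/k$): public wifi 9.00, vaccination drive 7.91, river cleanup 7.29.
The ratio heuristic lands on 3×vaccination drive + river cleanup + 2×public wifi (732) but leaves 4 k$ idle.
The 20 k$ tied up in river cleanup and public wifi is better spent on literacy program — total rises to 740 (96 k$).
No other feasible combination exceeds 740.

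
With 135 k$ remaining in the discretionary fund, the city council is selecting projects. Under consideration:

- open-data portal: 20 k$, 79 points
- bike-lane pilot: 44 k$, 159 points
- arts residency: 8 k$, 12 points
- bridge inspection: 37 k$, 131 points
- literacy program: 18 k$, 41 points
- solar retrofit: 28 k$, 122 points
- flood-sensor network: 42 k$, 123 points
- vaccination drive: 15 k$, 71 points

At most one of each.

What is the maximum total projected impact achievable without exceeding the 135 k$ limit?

495

Ranking by ratio (projected impact/k$): vaccination drive 4.73, solar retrofit 4.36, open-data portal 3.95.
Filling by ratio: open-data portal + bike-lane pilot + arts residency + literacy program + solar retrofit + vaccination drive for 484, with 2 k$ left unused.
The 38 k$ tied up in open-data portal and literacy program is better spent on bridge inspection — total rises to 495 (132 k$).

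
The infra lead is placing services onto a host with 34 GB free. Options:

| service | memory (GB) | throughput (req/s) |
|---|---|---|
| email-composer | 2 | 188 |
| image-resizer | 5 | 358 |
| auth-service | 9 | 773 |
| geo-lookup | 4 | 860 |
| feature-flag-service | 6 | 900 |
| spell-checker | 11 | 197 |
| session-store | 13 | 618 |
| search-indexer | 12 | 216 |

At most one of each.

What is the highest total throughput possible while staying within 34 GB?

3339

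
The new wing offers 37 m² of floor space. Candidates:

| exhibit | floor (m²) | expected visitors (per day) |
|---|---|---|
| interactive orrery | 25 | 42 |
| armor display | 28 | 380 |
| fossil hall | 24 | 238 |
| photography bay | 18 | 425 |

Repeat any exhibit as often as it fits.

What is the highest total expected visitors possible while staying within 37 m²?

Taking 2×photography bay: 36 m² used, 850 in expected visitors.
That's the maximum — no swap from here does better than 850.

850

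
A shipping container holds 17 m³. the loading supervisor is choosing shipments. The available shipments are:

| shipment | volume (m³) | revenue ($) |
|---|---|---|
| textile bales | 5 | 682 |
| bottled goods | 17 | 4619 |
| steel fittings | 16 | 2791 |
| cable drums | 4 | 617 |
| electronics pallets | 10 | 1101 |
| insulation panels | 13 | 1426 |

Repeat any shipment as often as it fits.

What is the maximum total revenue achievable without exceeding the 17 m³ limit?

4619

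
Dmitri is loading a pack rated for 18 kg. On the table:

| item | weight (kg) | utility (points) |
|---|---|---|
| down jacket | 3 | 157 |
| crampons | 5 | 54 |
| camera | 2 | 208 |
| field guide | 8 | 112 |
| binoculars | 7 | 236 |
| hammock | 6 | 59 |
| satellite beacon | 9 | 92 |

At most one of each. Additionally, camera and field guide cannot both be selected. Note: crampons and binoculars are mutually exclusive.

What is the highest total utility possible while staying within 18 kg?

660

Down jacket + camera + binoculars + hammock uses 18 of the 18 kg and totals 660.
An exhaustive check of the 128 subsets confirms 660.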